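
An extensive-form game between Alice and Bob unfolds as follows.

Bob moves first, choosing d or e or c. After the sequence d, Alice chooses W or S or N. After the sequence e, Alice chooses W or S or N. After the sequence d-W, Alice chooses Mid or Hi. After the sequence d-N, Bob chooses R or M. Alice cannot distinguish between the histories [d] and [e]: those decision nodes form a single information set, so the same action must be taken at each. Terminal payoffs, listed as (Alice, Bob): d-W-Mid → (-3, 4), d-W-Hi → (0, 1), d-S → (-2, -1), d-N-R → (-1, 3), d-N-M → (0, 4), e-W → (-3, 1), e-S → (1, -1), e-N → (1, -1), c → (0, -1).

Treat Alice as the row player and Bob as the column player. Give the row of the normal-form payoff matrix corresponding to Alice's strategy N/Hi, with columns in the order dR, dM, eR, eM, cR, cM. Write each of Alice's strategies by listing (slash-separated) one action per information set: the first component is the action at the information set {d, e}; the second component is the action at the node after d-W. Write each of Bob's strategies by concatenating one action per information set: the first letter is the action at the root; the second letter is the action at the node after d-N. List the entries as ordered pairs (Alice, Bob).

(-1,3) (0,4) (1,-1) (1,-1) (0,-1) (0,-1)

vs dR: Bob plays d → Alice plays N at [d] → Bob plays R at [d-N] → (-1, 3)
vs dM: Bob plays d → Alice plays N at [d] → Bob plays M at [d-N] → (0, 4)
vs eR: Bob plays e → Alice plays N at [e] → (1, -1)
vs eM: Bob plays e → Alice plays N at [e] → (1, -1)
vs cR: Bob plays c → (0, -1)
vs cM: Bob plays c → (0, -1)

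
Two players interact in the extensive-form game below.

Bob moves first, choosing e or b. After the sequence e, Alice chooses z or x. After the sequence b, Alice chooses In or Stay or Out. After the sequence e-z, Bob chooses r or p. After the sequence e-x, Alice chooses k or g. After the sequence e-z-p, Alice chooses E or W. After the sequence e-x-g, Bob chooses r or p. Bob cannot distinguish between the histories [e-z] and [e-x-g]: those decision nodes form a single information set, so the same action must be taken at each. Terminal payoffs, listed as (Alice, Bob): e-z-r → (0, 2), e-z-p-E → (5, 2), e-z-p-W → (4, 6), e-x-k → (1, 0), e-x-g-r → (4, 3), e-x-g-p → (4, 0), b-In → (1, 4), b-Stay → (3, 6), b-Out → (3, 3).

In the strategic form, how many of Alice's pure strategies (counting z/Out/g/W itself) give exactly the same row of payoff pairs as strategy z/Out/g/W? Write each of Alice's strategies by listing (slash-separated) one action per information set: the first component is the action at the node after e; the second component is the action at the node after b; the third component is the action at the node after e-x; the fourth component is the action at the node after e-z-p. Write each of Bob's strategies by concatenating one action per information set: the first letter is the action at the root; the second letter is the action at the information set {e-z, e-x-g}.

2

Row for z/Out/g/W (columns er, ep, br, bp): (0,2) (4,6) (3,3) (3,3).
Under z/Out/g/W, Alice's choice at the node after e-x can never be reached regardless of what Bob does, so varying those choices leaves every outcome unchanged.
Holding the reachable choices fixed and varying the unreachable one freely already gives 2 equivalent strategies.
No other strategy reproduces this row, so those 2 are the full class: z/Out/k/W, z/Out/g/W.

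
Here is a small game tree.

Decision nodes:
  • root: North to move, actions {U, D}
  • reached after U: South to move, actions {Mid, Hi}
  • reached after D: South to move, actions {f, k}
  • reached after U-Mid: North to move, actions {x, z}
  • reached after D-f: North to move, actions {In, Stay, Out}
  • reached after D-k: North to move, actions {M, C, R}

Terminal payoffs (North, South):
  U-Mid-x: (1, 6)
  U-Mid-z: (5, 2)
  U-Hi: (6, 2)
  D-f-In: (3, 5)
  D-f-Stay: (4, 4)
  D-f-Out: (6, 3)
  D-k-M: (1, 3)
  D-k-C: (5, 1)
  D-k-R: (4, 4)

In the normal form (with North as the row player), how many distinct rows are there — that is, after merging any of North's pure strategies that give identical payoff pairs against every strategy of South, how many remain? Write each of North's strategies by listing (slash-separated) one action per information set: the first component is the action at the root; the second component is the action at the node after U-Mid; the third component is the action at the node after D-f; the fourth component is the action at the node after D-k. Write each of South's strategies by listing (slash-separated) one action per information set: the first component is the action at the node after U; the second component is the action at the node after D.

North has 36 pure strategies: U/x/In/M, U/x/In/C, U/x/In/R, U/x/Stay/M, U/x/Stay/C, U/x/Stay/R, U/x/Out/M, U/x/Out/C, U/x/Out/R, U/z/In/M, U/z/In/C, U/z/In/R, U/z/Stay/M, U/z/Stay/C, U/z/Stay/R, U/z/Out/M, U/z/Out/C, U/z/Out/R, D/x/In/M, D/x/In/C, D/x/In/R, D/x/Stay/M, D/x/Stay/C, D/x/Stay/R, D/x/Out/M, D/x/Out/C, D/x/Out/R, D/z/In/M, D/z/In/C, D/z/In/R, D/z/Stay/M, D/z/Stay/C, D/z/Stay/R, D/z/Out/M, D/z/Out/C, D/z/Out/R. Columns: Mid/f, Mid/k, Hi/f, Hi/k.
{U/x/In/M, U/x/In/C, U/x/In/R, U/x/Stay/M, U/x/Stay/C, U/x/Stay/R, U/x/Out/M, U/x/Out/C, U/x/Out/R} → row (1,6) (1,6) (6,2) (6,2)
{U/z/In/M, U/z/In/C, U/z/In/R, U/z/Stay/M, U/z/Stay/C, U/z/Stay/R, U/z/Out/M, U/z/Out/C, U/z/Out/R} → row (5,2) (5,2) (6,2) (6,2)
{D/x/In/M, D/z/In/M} → row (3,5) (1,3) (3,5) (1,3)
{D/x/In/C, D/z/In/C} → row (3,5) (5,1) (3,5) (5,1)
{D/x/In/R, D/z/In/R} → row (3,5) (4,4) (3,5) (4,4)
{D/x/Stay/M, D/z/Stay/M} → row (4,4) (1,3) (4,4) (1,3)
{D/x/Stay/C, D/z/Stay/C} → row (4,4) (5,1) (4,4) (5,1)
{D/x/Stay/R, D/z/Stay/R} → row (4,4) (4,4) (4,4) (4,4)
{D/x/Out/M, D/z/Out/M} → row (6,3) (1,3) (6,3) (1,3)
{D/x/Out/C, D/z/Out/C} → row (6,3) (5,1) (6,3) (5,1)
{D/x/Out/R, D/z/Out/R} → row (6,3) (4,4) (6,3) (4,4)
That's 11 distinct rows out of 36 strategies.

11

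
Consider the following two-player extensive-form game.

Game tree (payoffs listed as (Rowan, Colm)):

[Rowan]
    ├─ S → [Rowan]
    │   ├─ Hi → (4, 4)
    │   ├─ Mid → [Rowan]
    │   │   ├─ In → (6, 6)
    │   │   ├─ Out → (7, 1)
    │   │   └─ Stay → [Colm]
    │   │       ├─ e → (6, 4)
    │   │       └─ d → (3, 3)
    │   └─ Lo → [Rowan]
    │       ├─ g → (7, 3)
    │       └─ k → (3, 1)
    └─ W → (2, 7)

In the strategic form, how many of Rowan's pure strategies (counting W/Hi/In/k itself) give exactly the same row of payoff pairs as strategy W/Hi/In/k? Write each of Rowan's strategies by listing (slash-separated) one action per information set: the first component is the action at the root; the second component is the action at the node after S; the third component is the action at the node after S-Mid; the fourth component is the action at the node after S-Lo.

18

Row for W/Hi/In/k (columns e, d): (2,7) (2,7).
Under W/Hi/In/k, Rowan's choice at the node after S and at the node after S-Mid and at the node after S-Lo can never be reached regardless of what Colm does, so varying those choices leaves every outcome unchanged.
Holding the reachable choices fixed and varying the unreachable ones freely already gives 3 × 3 × 2 = 18 equivalent strategies.
No other strategy reproduces this row, so those 18 are the full class: W/Hi/In/g, W/Hi/In/k, W/Hi/Out/g, W/Hi/Out/k, W/Hi/Stay/g, W/Hi/Stay/k, W/Mid/In/g, W/Mid/In/k, W/Mid/Out/g, W/Mid/Out/k, W/Mid/Stay/g, W/Mid/Stay/k, W/Lo/In/g, W/Lo/In/k, W/Lo/Out/g, W/Lo/Out/k, W/Lo/Stay/g, W/Lo/Stay/k.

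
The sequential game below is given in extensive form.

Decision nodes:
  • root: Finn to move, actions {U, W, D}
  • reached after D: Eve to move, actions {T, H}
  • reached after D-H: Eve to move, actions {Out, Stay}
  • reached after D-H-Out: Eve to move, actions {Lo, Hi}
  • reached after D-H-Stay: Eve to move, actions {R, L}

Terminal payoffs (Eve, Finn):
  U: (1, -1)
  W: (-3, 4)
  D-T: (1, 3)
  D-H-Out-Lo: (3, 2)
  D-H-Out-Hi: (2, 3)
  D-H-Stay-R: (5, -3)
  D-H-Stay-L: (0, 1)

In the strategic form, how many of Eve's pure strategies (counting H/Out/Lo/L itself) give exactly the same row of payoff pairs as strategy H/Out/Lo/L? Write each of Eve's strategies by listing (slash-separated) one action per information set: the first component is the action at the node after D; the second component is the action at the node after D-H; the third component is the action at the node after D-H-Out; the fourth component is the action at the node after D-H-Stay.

Row for H/Out/Lo/L (columns U, W, D): (1,-1) (-3,4) (3,2).
Under H/Out/Lo/L, Eve's choice at the node after D-H-Stay can never be reached regardless of what Finn does, so varying those choices leaves every outcome unchanged.
Holding the reachable choices fixed and varying the unreachable one freely already gives 2 equivalent strategies.
No other strategy reproduces this row, so those 2 are the full class: H/Out/Lo/R, H/Out/Lo/L.

2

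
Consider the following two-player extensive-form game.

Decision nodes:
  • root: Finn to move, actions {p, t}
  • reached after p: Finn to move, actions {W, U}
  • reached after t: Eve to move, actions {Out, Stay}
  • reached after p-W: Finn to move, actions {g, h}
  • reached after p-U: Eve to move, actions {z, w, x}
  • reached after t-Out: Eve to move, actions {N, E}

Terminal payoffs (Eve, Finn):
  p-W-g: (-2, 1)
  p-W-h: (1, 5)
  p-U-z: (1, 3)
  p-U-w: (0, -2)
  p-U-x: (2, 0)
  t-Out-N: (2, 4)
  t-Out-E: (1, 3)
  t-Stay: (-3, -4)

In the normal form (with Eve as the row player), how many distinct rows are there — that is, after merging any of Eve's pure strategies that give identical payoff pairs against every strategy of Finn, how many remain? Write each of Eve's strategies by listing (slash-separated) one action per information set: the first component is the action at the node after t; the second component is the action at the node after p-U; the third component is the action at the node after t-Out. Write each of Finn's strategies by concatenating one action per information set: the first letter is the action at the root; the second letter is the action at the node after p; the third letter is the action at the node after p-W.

9

Eve has 12 pure strategies: Out/z/N, Out/z/E, Out/w/N, Out/w/E, Out/x/N, Out/x/E, Stay/z/N, Stay/z/E, Stay/w/N, Stay/w/E, Stay/x/N, Stay/x/E. Columns: pWg, pWh, pUg, pUh, tWg, tWh, tUg, tUh.
{Out/z/N} → row (-2,1) (1,5) (1,3) (1,3) (2,4) (2,4) (2,4) (2,4)
{Out/z/E} → row (-2,1) (1,5) (1,3) (1,3) (1,3) (1,3) (1,3) (1,3)
{Out/w/N} → row (-2,1) (1,5) (0,-2) (0,-2) (2,4) (2,4) (2,4) (2,4)
{Out/w/E} → row (-2,1) (1,5) (0,-2) (0,-2) (1,3) (1,3) (1,3) (1,3)
{Out/x/N} → row (-2,1) (1,5) (2,0) (2,0) (2,4) (2,4) (2,4) (2,4)
{Out/x/E} → row (-2,1) (1,5) (2,0) (2,0) (1,3) (1,3) (1,3) (1,3)
{Stay/z/N, Stay/z/E} → row (-2,1) (1,5) (1,3) (1,3) (-3,-4) (-3,-4) (-3,-4) (-3,-4)
{Stay/w/N, Stay/w/E} → row (-2,1) (1,5) (0,-2) (0,-2) (-3,-4) (-3,-4) (-3,-4) (-3,-4)
{Stay/x/N, Stay/x/E} → row (-2,1) (1,5) (2,0) (2,0) (-3,-4) (-3,-4) (-3,-4) (-3,-4)
That's 9 distinct rows out of 12 strategies.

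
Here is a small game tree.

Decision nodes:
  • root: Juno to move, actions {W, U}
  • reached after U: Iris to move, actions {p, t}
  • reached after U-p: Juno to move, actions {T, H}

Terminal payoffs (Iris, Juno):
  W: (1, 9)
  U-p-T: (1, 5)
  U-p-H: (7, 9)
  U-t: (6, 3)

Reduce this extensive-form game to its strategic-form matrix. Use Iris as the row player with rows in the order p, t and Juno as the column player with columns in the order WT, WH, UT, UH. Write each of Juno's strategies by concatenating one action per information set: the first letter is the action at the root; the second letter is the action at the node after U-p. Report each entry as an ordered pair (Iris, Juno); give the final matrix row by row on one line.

Row p: WT→(1,9), WH→(1,9), UT→(1,5), UH→(7,9)
Row t: WT→(1,9), WH→(1,9), UT→(6,3), UH→(6,3)

p: (1,9) (1,9) (1,5) (7,9) | t: (1,9) (1,9) (6,3) (6,3)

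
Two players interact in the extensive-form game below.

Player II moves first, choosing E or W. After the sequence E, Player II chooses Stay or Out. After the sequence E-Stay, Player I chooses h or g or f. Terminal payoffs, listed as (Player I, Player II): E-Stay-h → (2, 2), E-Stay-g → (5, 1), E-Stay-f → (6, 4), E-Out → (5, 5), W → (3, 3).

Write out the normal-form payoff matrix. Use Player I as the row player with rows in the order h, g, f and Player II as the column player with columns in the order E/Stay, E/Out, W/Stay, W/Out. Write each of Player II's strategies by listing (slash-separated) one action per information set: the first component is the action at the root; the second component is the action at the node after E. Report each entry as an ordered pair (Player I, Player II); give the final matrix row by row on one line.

h: (2,2) (5,5) (3,3) (3,3) | g: (5,1) (5,5) (3,3) (3,3) | f: (6,4) (5,5) (3,3) (3,3)

       E/Stay    E/Out   W/Stay    W/Out
   h    (2,2)    (5,5)    (3,3)    (3,3)
   g    (5,1)    (5,5)    (3,3)    (3,3)
   f    (6,4)    (5,5)    (3,3)    (3,3)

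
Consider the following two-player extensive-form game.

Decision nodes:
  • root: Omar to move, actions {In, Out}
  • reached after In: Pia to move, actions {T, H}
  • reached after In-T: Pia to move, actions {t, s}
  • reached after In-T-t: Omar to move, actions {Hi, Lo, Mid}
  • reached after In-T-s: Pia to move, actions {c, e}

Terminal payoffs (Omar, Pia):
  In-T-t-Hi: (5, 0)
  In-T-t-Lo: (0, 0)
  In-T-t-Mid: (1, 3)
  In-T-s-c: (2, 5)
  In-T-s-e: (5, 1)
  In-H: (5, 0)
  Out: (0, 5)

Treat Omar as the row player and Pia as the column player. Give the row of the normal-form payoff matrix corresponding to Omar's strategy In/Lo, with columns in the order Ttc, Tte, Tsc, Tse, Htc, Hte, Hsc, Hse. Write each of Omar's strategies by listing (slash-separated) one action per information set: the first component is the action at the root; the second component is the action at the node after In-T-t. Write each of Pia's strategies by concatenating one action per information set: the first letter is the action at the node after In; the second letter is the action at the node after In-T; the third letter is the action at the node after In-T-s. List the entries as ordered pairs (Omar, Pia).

vs Ttc: Omar plays In → Pia plays T at [In] → Pia plays t at [In-T] → Omar plays Lo at [In-T-t] → (0, 0)
vs Tte: Omar plays In → Pia plays T at [In] → Pia plays t at [In-T] → Omar plays Lo at [In-T-t] → (0, 0)
vs Tsc: Omar plays In → Pia plays T at [In] → Pia plays s at [In-T] → Pia plays c at [In-T-s] → (2, 5)
vs Tse: Omar plays In → Pia plays T at [In] → Pia plays s at [In-T] → Pia plays e at [In-T-s] → (5, 1)
vs Htc: Omar plays In → Pia plays H at [In] → (5, 0)
vs Hte: Omar plays In → Pia plays H at [In] → (5, 0)
vs Hsc: Omar plays In → Pia plays H at [In] → (5, 0)
vs Hse: Omar plays In → Pia plays H at [In] → (5, 0)

(0,0) (0,0) (2,5) (5,1) (5,0) (5,0) (5,0) (5,0)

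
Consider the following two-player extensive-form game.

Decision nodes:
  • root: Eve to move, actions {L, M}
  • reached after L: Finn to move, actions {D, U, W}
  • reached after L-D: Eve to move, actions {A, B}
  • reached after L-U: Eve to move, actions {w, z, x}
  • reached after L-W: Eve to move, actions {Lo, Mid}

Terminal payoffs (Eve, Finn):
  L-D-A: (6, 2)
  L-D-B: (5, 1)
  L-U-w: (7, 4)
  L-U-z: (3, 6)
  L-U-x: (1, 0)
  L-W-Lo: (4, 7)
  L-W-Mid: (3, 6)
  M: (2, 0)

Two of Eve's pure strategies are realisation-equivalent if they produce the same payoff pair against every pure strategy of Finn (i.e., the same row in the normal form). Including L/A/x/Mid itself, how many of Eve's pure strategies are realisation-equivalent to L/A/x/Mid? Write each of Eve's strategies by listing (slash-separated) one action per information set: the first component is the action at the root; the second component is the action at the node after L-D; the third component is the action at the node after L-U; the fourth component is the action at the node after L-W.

Row for L/A/x/Mid (columns D, U, W): (6,2) (1,0) (3,6).
Every one of Eve's information sets is on the play path for some reply by Finn when Eve follows L/A/x/Mid.
Changing the action at any of them therefore changes at least one column, so only L/A/x/Mid itself gives this row.

1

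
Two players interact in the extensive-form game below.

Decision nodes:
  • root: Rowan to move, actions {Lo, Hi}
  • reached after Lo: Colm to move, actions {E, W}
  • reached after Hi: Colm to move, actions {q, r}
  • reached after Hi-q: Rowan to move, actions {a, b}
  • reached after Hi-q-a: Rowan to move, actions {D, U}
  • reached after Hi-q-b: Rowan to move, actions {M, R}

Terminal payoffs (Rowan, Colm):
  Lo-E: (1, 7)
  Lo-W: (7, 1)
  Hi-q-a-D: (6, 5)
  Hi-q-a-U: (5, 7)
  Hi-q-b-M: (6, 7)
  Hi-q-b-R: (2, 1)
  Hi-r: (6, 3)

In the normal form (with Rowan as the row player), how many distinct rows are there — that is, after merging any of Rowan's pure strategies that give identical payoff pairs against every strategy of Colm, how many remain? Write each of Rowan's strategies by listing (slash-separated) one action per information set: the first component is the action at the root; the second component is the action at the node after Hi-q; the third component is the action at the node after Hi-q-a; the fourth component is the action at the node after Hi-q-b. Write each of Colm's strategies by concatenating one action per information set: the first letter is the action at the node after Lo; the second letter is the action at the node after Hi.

5

Rowan has 16 pure strategies: Lo/a/D/M, Lo/a/D/R, Lo/a/U/M, Lo/a/U/R, Lo/b/D/M, Lo/b/D/R, Lo/b/U/M, Lo/b/U/R, Hi/a/D/M, Hi/a/D/R, Hi/a/U/M, Hi/a/U/R, Hi/b/D/M, Hi/b/D/R, Hi/b/U/M, Hi/b/U/R. Columns: Eq, Er, Wq, Wr.
{Lo/a/D/M, Lo/a/D/R, Lo/a/U/M, Lo/a/U/R, Lo/b/D/M, Lo/b/D/R, Lo/b/U/M, Lo/b/U/R} → row (1,7) (1,7) (7,1) (7,1)
{Hi/a/D/M, Hi/a/D/R} → row (6,5) (6,3) (6,5) (6,3)
{Hi/a/U/M, Hi/a/U/R} → row (5,7) (6,3) (5,7) (6,3)
{Hi/b/D/M, Hi/b/U/M} → row (6,7) (6,3) (6,7) (6,3)
{Hi/b/D/R, Hi/b/U/R} → row (2,1) (6,3) (2,1) (6,3)
That's 5 distinct rows out of 16 strategies.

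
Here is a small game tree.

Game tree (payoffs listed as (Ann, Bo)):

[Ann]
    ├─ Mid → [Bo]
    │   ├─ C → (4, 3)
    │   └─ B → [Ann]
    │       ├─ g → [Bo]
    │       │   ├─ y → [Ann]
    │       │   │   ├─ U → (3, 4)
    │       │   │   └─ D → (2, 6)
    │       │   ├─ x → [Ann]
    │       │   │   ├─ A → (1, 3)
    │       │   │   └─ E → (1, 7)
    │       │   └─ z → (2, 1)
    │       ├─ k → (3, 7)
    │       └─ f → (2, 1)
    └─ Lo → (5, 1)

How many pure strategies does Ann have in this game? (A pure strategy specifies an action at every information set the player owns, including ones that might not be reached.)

24

Ann owns the root with actions {Mid, Lo} — two choices.
Ann owns the node after Mid-B with actions {g, k, f} — three choices.
Ann owns the node after Mid-B-g-y with actions {U, D} — two choices.
Ann owns the node after Mid-B-g-x with actions {A, E} — two choices.
A pure strategy fixes one action at each information set independently, so the count is the product 2 × 3 × 2 × 2 = 24.
(For reference, Bo has 6 pure strategies, giving a 24×6 normal-form matrix.)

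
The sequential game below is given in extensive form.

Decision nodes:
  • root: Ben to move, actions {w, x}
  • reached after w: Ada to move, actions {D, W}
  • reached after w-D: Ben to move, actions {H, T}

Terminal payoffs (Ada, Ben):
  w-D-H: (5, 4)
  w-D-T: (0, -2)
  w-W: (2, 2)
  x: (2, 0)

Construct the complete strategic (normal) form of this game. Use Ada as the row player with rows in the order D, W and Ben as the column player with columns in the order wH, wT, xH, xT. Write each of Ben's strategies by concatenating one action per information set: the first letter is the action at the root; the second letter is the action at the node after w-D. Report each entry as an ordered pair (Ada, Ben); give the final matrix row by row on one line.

Row D: wH→(5,4), wT→(0,-2), xH→(2,0), xT→(2,0)
Row W: wH→(2,2), wT→(2,2), xH→(2,0), xT→(2,0)

D: (5,4) (0,-2) (2,0) (2,0) | W: (2,2) (2,2) (2,0) (2,0)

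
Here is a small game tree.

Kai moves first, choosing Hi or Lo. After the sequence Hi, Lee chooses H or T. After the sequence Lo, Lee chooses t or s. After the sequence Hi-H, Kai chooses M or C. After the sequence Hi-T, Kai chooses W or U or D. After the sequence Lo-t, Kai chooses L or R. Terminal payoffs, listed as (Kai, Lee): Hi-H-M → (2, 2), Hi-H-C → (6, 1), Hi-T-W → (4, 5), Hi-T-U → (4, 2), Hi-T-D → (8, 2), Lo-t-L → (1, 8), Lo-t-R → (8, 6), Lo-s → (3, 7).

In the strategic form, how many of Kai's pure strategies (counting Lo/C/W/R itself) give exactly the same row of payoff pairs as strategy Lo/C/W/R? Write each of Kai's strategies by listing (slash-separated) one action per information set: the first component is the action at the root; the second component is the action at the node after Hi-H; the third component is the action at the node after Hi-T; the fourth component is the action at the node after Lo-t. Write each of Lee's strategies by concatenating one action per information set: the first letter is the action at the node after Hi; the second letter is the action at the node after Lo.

Row for Lo/C/W/R (columns Ht, Hs, Tt, Ts): (8,6) (3,7) (8,6) (3,7).
Under Lo/C/W/R, Kai's choice at the node after Hi-H and at the node after Hi-T can never be reached regardless of what Lee does, so varying those choices leaves every outcome unchanged.
Holding the reachable choices fixed and varying the unreachable ones freely already gives 2 × 3 = 6 equivalent strategies.
No other strategy reproduces this row, so those 6 are the full class: Lo/M/W/R, Lo/M/U/R, Lo/M/D/R, Lo/C/W/R, Lo/C/U/R, Lo/C/D/R.

6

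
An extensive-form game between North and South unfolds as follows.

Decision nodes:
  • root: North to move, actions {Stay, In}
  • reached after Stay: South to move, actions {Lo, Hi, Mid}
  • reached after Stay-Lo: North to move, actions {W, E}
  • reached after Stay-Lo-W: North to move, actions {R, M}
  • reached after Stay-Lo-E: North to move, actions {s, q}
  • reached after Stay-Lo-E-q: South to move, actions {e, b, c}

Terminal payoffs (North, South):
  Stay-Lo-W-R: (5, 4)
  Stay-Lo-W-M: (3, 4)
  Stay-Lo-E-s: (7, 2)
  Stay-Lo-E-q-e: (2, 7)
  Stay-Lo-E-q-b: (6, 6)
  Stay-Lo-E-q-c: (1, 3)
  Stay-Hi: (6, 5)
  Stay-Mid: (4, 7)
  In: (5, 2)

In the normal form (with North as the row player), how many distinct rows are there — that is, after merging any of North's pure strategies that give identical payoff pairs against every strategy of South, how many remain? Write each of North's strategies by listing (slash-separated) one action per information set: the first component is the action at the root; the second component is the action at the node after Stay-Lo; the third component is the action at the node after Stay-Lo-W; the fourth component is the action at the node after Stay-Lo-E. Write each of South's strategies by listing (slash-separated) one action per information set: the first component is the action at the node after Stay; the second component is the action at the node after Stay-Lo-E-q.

5

North has 16 pure strategies: Stay/W/R/s, Stay/W/R/q, Stay/W/M/s, Stay/W/M/q, Stay/E/R/s, Stay/E/R/q, Stay/E/M/s, Stay/E/M/q, In/W/R/s, In/W/R/q, In/W/M/s, In/W/M/q, In/E/R/s, In/E/R/q, In/E/M/s, In/E/M/q. Columns: Lo/e, Lo/b, Lo/c, Hi/e, Hi/b, Hi/c, Mid/e, Mid/b, Mid/c.
{Stay/W/R/s, Stay/W/R/q} → row (5,4) (5,4) (5,4) (6,5) (6,5) (6,5) (4,7) (4,7) (4,7)
{Stay/W/M/s, Stay/W/M/q} → row (3,4) (3,4) (3,4) (6,5) (6,5) (6,5) (4,7) (4,7) (4,7)
{Stay/E/R/s, Stay/E/M/s} → row (7,2) (7,2) (7,2) (6,5) (6,5) (6,5) (4,7) (4,7) (4,7)
{Stay/E/R/q, Stay/E/M/q} → row (2,7) (6,6) (1,3) (6,5) (6,5) (6,5) (4,7) (4,7) (4,7)
{In/W/R/s, In/W/R/q, In/W/M/s, In/W/M/q, In/E/R/s, In/E/R/q, In/E/M/s, In/E/M/q} → row (5,2) (5,2) (5,2) (5,2) (5,2) (5,2) (5,2) (5,2) (5,2)
That's 5 distinct rows out of 16 strategies.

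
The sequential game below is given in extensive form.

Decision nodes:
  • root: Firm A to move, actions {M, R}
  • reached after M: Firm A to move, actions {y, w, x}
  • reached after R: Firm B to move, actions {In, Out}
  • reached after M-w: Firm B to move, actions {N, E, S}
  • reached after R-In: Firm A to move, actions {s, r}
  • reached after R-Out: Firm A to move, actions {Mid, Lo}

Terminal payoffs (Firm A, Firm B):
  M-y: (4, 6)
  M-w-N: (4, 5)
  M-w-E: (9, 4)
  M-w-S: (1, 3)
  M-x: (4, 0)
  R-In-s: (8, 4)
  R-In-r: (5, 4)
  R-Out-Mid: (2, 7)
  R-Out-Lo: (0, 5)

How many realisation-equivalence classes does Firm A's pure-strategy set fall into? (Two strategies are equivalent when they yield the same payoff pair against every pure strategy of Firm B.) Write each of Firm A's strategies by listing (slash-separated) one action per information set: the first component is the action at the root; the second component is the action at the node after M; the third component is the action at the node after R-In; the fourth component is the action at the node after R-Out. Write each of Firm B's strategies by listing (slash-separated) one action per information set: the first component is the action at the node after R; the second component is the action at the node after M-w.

Firm A has 24 pure strategies: M/y/s/Mid, M/y/s/Lo, M/y/r/Mid, M/y/r/Lo, M/w/s/Mid, M/w/s/Lo, M/w/r/Mid, M/w/r/Lo, M/x/s/Mid, M/x/s/Lo, M/x/r/Mid, M/x/r/Lo, R/y/s/Mid, R/y/s/Lo, R/y/r/Mid, R/y/r/Lo, R/w/s/Mid, R/w/s/Lo, R/w/r/Mid, R/w/r/Lo, R/x/s/Mid, R/x/s/Lo, R/x/r/Mid, R/x/r/Lo. Columns: In/N, In/E, In/S, Out/N, Out/E, Out/S.
{M/y/s/Mid, M/y/s/Lo, M/y/r/Mid, M/y/r/Lo} → row (4,6) (4,6) (4,6) (4,6) (4,6) (4,6)
{M/w/s/Mid, M/w/s/Lo, M/w/r/Mid, M/w/r/Lo} → row (4,5) (9,4) (1,3) (4,5) (9,4) (1,3)
{M/x/s/Mid, M/x/s/Lo, M/x/r/Mid, M/x/r/Lo} → row (4,0) (4,0) (4,0) (4,0) (4,0) (4,0)
{R/y/s/Mid, R/w/s/Mid, R/x/s/Mid} → row (8,4) (8,4) (8,4) (2,7) (2,7) (2,7)
{R/y/s/Lo, R/w/s/Lo, R/x/s/Lo} → row (8,4) (8,4) (8,4) (0,5) (0,5) (0,5)
{R/y/r/Mid, R/w/r/Mid, R/x/r/Mid} → row (5,4) (5,4) (5,4) (2,7) (2,7) (2,7)
{R/y/r/Lo, R/w/r/Lo, R/x/r/Lo} → row (5,4) (5,4) (5,4) (0,5) (0,5) (0,5)
That's 7 distinct rows out of 24 strategies.

7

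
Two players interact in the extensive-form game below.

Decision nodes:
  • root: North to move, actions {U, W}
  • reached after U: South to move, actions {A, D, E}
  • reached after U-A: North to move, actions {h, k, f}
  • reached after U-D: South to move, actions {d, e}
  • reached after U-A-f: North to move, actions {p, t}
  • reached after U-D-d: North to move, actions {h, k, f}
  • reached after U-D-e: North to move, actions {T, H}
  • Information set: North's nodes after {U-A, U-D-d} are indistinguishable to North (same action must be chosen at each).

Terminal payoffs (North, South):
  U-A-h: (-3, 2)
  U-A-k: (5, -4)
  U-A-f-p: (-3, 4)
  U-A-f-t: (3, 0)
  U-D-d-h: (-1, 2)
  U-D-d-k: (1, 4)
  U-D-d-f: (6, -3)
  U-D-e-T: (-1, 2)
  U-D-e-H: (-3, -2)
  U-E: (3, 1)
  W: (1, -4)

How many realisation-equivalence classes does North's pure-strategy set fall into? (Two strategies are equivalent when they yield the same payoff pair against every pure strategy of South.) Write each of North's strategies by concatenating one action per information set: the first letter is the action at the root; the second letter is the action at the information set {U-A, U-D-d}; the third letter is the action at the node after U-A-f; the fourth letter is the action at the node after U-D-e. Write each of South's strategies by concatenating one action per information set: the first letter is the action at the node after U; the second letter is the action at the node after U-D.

9

North has 24 pure strategies: UhpT, UhpH, UhtT, UhtH, UkpT, UkpH, UktT, UktH, UfpT, UfpH, UftT, UftH, WhpT, WhpH, WhtT, WhtH, WkpT, WkpH, WktT, WktH, WfpT, WfpH, WftT, WftH. Columns: Ad, Ae, Dd, De, Ed, Ee.
{UhpT, UhtT} → row (-3,2) (-3,2) (-1,2) (-1,2) (3,1) (3,1)
{UhpH, UhtH} → row (-3,2) (-3,2) (-1,2) (-3,-2) (3,1) (3,1)
{UkpT, UktT} → row (5,-4) (5,-4) (1,4) (-1,2) (3,1) (3,1)
{UkpH, UktH} → row (5,-4) (5,-4) (1,4) (-3,-2) (3,1) (3,1)
{UfpT} → row (-3,4) (-3,4) (6,-3) (-1,2) (3,1) (3,1)
{UfpH} → row (-3,4) (-3,4) (6,-3) (-3,-2) (3,1) (3,1)
{UftT} → row (3,0) (3,0) (6,-3) (-1,2) (3,1) (3,1)
{UftH} → row (3,0) (3,0) (6,-3) (-3,-2) (3,1) (3,1)
{WhpT, WhpH, WhtT, WhtH, WkpT, WkpH, WktT, WktH, WfpT, WfpH, WftT, WftH} → row (1,-4) (1,-4) (1,-4) (1,-4) (1,-4) (1,-4)
That's 9 distinct rows out of 24 strategies.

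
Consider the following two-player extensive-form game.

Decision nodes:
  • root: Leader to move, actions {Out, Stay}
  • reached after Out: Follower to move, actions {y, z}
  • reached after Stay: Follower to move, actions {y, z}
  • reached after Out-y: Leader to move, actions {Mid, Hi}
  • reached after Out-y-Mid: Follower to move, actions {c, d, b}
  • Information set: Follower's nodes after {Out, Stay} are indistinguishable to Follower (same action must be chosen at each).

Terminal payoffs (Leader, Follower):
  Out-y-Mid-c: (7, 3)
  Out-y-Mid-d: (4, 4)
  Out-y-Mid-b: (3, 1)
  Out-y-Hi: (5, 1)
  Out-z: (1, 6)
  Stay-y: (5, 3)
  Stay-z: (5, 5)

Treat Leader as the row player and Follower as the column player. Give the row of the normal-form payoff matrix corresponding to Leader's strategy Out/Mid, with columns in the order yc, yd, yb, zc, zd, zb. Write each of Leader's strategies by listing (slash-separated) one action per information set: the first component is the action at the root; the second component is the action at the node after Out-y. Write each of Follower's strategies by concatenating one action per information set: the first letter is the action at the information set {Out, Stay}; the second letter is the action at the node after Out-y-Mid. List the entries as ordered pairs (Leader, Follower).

(7,3) (4,4) (3,1) (1,6) (1,6) (1,6)

vs yc: Leader plays Out → Follower plays y at [Out] → Leader plays Mid at [Out-y] → Follower plays c at [Out-y-Mid] → (7, 3)
vs yd: Leader plays Out → Follower plays y at [Out] → Leader plays Mid at [Out-y] → Follower plays d at [Out-y-Mid] → (4, 4)
vs yb: Leader plays Out → Follower plays y at [Out] → Leader plays Mid at [Out-y] → Follower plays b at [Out-y-Mid] → (3, 1)
vs zc: Leader plays Out → Follower plays z at [Out] → (1, 6)
vs zd: Leader plays Out → Follower plays z at [Out] → (1, 6)
vs zb: Leader plays Out → Follower plays z at [Out] → (1, 6)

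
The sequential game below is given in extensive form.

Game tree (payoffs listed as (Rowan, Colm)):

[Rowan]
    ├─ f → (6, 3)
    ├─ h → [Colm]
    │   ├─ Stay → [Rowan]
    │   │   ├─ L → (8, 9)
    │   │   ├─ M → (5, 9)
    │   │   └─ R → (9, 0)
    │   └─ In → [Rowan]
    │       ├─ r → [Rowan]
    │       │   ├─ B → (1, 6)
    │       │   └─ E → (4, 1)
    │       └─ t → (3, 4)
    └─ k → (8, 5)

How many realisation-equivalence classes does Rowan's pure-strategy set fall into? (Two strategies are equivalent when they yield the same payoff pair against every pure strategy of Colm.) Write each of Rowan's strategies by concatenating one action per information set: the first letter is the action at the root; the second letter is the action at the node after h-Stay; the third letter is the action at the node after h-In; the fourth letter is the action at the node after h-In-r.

Rowan has 36 pure strategies: fLrB, fLrE, fLtB, fLtE, fMrB, fMrE, fMtB, fMtE, fRrB, fRrE, fRtB, fRtE, hLrB, hLrE, hLtB, hLtE, hMrB, hMrE, hMtB, hMtE, hRrB, hRrE, hRtB, hRtE, kLrB, kLrE, kLtB, kLtE, kMrB, kMrE, kMtB, kMtE, kRrB, kRrE, kRtB, kRtE. Columns: Stay, In.
{fLrB, fLrE, fLtB, fLtE, fMrB, fMrE, fMtB, fMtE, fRrB, fRrE, fRtB, fRtE} → row (6,3) (6,3)
{hLrB} → row (8,9) (1,6)
{hLrE} → row (8,9) (4,1)
{hLtB, hLtE} → row (8,9) (3,4)
{hMrB} → row (5,9) (1,6)
{hMrE} → row (5,9) (4,1)
{hMtB, hMtE} → row (5,9) (3,4)
{hRrB} → row (9,0) (1,6)
{hRrE} → row (9,0) (4,1)
{hRtB, hRtE} → row (9,0) (3,4)
{kLrB, kLrE, kLtB, kLtE, kMrB, kMrE, kMtB, kMtE, kRrB, kRrE, kRtB, kRtE} → row (8,5) (8,5)
That's 11 distinct rows out of 36 strategies.

11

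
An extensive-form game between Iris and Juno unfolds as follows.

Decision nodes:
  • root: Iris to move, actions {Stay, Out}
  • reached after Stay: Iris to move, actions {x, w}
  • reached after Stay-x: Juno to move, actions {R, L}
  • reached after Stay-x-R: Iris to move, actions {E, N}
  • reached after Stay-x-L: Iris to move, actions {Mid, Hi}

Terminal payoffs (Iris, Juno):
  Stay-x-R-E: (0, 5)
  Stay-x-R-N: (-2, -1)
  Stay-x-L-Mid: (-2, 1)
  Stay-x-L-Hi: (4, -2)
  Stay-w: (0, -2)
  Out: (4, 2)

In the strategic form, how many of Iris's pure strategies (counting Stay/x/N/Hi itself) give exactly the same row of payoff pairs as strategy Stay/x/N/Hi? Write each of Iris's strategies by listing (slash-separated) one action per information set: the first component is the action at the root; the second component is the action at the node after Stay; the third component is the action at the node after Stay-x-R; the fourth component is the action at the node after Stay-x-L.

Row for Stay/x/N/Hi (columns R, L): (-2,-1) (4,-2).
Every one of Iris's information sets is on the play path for some reply by Juno when Iris follows Stay/x/N/Hi.
Changing the action at any of them therefore changes at least one column, so only Stay/x/N/Hi itself gives this row.

1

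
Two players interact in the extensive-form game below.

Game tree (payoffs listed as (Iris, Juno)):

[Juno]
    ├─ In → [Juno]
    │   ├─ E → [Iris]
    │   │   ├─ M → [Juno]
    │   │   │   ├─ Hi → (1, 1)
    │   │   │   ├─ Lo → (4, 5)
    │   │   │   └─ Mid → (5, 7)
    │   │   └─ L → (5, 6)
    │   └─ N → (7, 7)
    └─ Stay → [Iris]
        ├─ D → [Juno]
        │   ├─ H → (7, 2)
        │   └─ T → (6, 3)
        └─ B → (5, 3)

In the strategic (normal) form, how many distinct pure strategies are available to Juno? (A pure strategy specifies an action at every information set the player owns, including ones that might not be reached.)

24

Juno owns the root with actions {In, Stay} — two choices.
Juno owns the node after In with actions {E, N} — two choices.
Juno owns the node after Stay-D with actions {H, T} — two choices.
Juno owns the node after In-E-M with actions {Hi, Lo, Mid} — three choices.
A pure strategy fixes one action at each information set independently, so the count is the product 2 × 2 × 2 × 3 = 24.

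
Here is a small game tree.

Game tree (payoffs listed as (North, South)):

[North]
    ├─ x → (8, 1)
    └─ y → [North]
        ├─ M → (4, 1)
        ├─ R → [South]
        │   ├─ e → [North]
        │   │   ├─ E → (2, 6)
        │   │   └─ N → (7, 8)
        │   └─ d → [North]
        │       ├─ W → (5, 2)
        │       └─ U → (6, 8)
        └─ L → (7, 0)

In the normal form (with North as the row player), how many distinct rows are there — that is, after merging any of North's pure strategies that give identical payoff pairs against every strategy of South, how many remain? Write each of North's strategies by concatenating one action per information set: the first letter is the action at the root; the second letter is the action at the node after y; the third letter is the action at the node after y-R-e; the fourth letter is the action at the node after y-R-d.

7

North has 24 pure strategies: xMEW, xMEU, xMNW, xMNU, xREW, xREU, xRNW, xRNU, xLEW, xLEU, xLNW, xLNU, yMEW, yMEU, yMNW, yMNU, yREW, yREU, yRNW, yRNU, yLEW, yLEU, yLNW, yLNU. Columns: e, d.
{xMEW, xMEU, xMNW, xMNU, xREW, xREU, xRNW, xRNU, xLEW, xLEU, xLNW, xLNU} → row (8,1) (8,1)
{yMEW, yMEU, yMNW, yMNU} → row (4,1) (4,1)
{yREW} → row (2,6) (5,2)
{yREU} → row (2,6) (6,8)
{yRNW} → row (7,8) (5,2)
{yRNU} → row (7,8) (6,8)
{yLEW, yLEU, yLNW, yLNU} → row (7,0) (7,0)
That's 7 distinct rows out of 24 strategies.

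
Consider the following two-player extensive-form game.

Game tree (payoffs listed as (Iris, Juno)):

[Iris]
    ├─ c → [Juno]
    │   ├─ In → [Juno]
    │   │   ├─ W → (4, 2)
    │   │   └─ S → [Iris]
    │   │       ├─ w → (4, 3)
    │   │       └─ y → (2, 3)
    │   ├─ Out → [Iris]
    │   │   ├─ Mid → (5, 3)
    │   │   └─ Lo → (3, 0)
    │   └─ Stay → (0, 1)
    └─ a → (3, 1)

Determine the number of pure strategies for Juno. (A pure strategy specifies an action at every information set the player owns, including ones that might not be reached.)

Juno owns the node after c with actions {In, Out, Stay} — three choices.
Juno owns the node after c-In with actions {W, S} — two choices.
A pure strategy fixes one action at each information set independently, so the count is the product 3 × 2 = 6.

6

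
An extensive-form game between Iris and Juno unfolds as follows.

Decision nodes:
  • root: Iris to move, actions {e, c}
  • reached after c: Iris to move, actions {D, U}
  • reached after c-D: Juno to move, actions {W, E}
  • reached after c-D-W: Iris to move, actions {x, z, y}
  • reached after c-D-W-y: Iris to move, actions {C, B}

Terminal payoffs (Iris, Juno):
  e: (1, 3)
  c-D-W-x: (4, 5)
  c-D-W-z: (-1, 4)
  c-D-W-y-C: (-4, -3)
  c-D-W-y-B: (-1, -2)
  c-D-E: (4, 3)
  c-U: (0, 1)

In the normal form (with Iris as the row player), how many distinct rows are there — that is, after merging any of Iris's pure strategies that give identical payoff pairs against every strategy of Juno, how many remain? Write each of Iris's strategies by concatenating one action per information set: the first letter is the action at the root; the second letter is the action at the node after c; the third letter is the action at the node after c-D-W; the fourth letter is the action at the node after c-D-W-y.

6

Iris has 24 pure strategies: eDxC, eDxB, eDzC, eDzB, eDyC, eDyB, eUxC, eUxB, eUzC, eUzB, eUyC, eUyB, cDxC, cDxB, cDzC, cDzB, cDyC, cDyB, cUxC, cUxB, cUzC, cUzB, cUyC, cUyB. Columns: W, E.
{eDxC, eDxB, eDzC, eDzB, eDyC, eDyB, eUxC, eUxB, eUzC, eUzB, eUyC, eUyB} → row (1,3) (1,3)
{cDxC, cDxB} → row (4,5) (4,3)
{cDzC, cDzB} → row (-1,4) (4,3)
{cDyC} → row (-4,-3) (4,3)
{cDyB} → row (-1,-2) (4,3)
{cUxC, cUxB, cUzC, cUzB, cUyC, cUyB} → row (0,1) (0,1)
That's 6 distinct rows out of 24 strategies.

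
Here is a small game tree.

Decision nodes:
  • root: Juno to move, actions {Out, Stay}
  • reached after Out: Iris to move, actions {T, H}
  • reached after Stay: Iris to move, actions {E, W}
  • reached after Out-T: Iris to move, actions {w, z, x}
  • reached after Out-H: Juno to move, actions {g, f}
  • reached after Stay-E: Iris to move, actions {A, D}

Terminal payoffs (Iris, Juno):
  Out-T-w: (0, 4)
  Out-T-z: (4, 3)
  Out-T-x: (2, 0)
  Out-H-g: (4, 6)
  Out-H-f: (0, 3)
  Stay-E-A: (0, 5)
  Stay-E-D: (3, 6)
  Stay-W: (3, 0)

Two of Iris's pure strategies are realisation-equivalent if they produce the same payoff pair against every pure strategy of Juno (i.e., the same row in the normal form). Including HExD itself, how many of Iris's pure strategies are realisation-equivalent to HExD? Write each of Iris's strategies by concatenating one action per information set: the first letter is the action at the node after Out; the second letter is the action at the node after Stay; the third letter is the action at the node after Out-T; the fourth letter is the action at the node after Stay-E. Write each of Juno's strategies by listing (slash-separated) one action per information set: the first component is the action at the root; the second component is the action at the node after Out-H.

Row for HExD (columns Out/g, Out/f, Stay/g, Stay/f): (4,6) (0,3) (3,6) (3,6).
Under HExD, Iris's choice at the node after Out-T can never be reached regardless of what Juno does, so varying those choices leaves every outcome unchanged.
Holding the reachable choices fixed and varying the unreachable one freely already gives 3 equivalent strategies.
No other strategy reproduces this row, so those 3 are the full class: HEwD, HEzD, HExD.

3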